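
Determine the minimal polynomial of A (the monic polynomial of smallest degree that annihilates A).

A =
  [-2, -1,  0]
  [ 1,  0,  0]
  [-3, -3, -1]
x^2 + 2*x + 1

The characteristic polynomial is χ_A(x) = (x + 1)^3, so the eigenvalues are known. The minimal polynomial is
  m_A(x) = Π_λ (x − λ)^{k_λ}
where k_λ is the size of the *largest* Jordan block for λ (equivalently, the smallest k with (A − λI)^k v = 0 for every generalised eigenvector v of λ).

  λ = -1: largest Jordan block has size 2, contributing (x + 1)^2

So m_A(x) = (x + 1)^2 = x^2 + 2*x + 1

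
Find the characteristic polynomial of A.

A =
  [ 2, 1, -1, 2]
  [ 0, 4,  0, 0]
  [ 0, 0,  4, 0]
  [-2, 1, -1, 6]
x^4 - 16*x^3 + 96*x^2 - 256*x + 256

Expanding det(x·I − A) (e.g. by cofactor expansion or by noting that A is similar to its Jordan form J, which has the same characteristic polynomial as A) gives
  χ_A(x) = x^4 - 16*x^3 + 96*x^2 - 256*x + 256
which factors as (x - 4)^4. The eigenvalues (with algebraic multiplicities) are λ = 4 with multiplicity 4.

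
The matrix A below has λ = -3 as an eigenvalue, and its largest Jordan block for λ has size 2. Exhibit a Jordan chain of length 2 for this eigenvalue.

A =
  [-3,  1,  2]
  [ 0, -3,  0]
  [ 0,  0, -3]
A Jordan chain for λ = -3 of length 2:
v_1 = (1, 0, 0)ᵀ
v_2 = (0, 1, 0)ᵀ

Let N = A − (-3)·I. We want v_2 with N^2 v_2 = 0 but N^1 v_2 ≠ 0; then v_{j-1} := N · v_j for j = 2, …, 2.

Pick v_2 = (0, 1, 0)ᵀ.
Then v_1 = N · v_2 = (1, 0, 0)ᵀ.

Sanity check: (A − (-3)·I) v_1 = (0, 0, 0)ᵀ = 0. ✓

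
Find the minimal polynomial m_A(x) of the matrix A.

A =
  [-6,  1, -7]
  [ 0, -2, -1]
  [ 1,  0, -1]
x^3 + 9*x^2 + 27*x + 27

The characteristic polynomial is χ_A(x) = (x + 3)^3, so the eigenvalues are known. The minimal polynomial is
  m_A(x) = Π_λ (x − λ)^{k_λ}
where k_λ is the size of the *largest* Jordan block for λ (equivalently, the smallest k with (A − λI)^k v = 0 for every generalised eigenvector v of λ).

  λ = -3: largest Jordan block has size 3, contributing (x + 3)^3

So m_A(x) = (x + 3)^3 = x^3 + 9*x^2 + 27*x + 27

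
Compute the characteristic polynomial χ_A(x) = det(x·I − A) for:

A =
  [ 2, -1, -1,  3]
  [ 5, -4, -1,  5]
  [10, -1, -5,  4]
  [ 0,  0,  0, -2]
x^4 + 9*x^3 + 30*x^2 + 44*x + 24

Expanding det(x·I − A) (e.g. by cofactor expansion or by noting that A is similar to its Jordan form J, which has the same characteristic polynomial as A) gives
  χ_A(x) = x^4 + 9*x^3 + 30*x^2 + 44*x + 24
which factors as (x + 2)^3*(x + 3). The eigenvalues (with algebraic multiplicities) are λ = -3 with multiplicity 1, λ = -2 with multiplicity 3.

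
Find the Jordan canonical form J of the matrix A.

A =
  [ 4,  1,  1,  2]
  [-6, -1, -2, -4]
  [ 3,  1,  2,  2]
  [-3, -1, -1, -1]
J_2(1) ⊕ J_1(1) ⊕ J_1(1)

The characteristic polynomial is
  det(x·I − A) = x^4 - 4*x^3 + 6*x^2 - 4*x + 1 = (x - 1)^4

Eigenvalues and multiplicities (the geometric multiplicity of λ is n − rank(A − λI), which equals the number of Jordan blocks for λ):
  λ = 1: algebraic multiplicity = 4, geometric multiplicity = 3

Determining the block sizes for each eigenvalue:
  λ = 1: 3 blocks summing to 4 forces exactly one block of size 2 and the rest size 1 → block sizes [2, 1, 1]

Assembling the blocks gives a Jordan form
J =
  [1, 1, 0, 0]
  [0, 1, 0, 0]
  [0, 0, 1, 0]
  [0, 0, 0, 1]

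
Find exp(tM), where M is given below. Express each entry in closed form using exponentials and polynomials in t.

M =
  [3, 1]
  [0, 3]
e^{tM} =
  [exp(3*t), t*exp(3*t)]
  [0, exp(3*t)]

Strategy: write M = P · J · P⁻¹ where J is a Jordan canonical form, so e^{tM} = P · e^{tJ} · P⁻¹, and e^{tJ} can be computed block-by-block.

M has Jordan form
J =
  [3, 1]
  [0, 3]
(up to reordering of blocks).

Per-block formulas:
  For a 2×2 Jordan block J_2(3): exp(t · J_2(3)) = e^(3t)·(I + t·N), where N is the 2×2 nilpotent shift.

After assembling e^{tJ} and conjugating by P, we get:

e^{tM} =
  [exp(3*t), t*exp(3*t)]
  [0, exp(3*t)]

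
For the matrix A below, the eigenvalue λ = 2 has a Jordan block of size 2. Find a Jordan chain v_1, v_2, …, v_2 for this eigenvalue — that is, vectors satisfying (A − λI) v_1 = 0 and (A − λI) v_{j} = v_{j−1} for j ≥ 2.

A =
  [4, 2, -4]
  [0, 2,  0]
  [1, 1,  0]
A Jordan chain for λ = 2 of length 2:
v_1 = (2, 0, 1)ᵀ
v_2 = (1, 0, 0)ᵀ

Let N = A − (2)·I. We want v_2 with N^2 v_2 = 0 but N^1 v_2 ≠ 0; then v_{j-1} := N · v_j for j = 2, …, 2.

Pick v_2 = (1, 0, 0)ᵀ.
Then v_1 = N · v_2 = (2, 0, 1)ᵀ.

Sanity check: (A − (2)·I) v_1 = (0, 0, 0)ᵀ = 0. ✓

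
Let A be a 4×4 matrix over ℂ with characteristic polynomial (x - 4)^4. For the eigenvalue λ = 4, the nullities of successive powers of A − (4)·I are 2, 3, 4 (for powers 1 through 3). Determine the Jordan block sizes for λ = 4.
Block sizes for λ = 4: [3, 1]

From the dimensions of kernels of powers, the number of Jordan blocks of size at least j is d_j − d_{j−1} where d_j = dim ker(N^j) (with d_0 = 0). Computing the differences gives [2, 1, 1].
The number of blocks of size exactly k is (#blocks of size ≥ k) − (#blocks of size ≥ k + 1), so the partition is: 1 block(s) of size 1, 1 block(s) of size 3.
In nonincreasing order the block sizes are [3, 1].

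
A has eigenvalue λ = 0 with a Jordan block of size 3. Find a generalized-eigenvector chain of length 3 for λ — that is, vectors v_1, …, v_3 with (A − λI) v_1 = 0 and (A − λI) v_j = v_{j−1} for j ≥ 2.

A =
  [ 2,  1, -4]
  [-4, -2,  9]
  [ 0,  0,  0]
A Jordan chain for λ = 0 of length 3:
v_1 = (1, -2, 0)ᵀ
v_2 = (-4, 9, 0)ᵀ
v_3 = (0, 0, 1)ᵀ

Let N = A − (0)·I. We want v_3 with N^3 v_3 = 0 but N^2 v_3 ≠ 0; then v_{j-1} := N · v_j for j = 3, …, 2.

Pick v_3 = (0, 0, 1)ᵀ.
Then v_2 = N · v_3 = (-4, 9, 0)ᵀ.
Then v_1 = N · v_2 = (1, -2, 0)ᵀ.

Sanity check: (A − (0)·I) v_1 = (0, 0, 0)ᵀ = 0. ✓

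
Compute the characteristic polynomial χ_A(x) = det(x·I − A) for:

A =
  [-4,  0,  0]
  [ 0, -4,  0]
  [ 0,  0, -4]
x^3 + 12*x^2 + 48*x + 64

Expanding det(x·I − A) (e.g. by cofactor expansion or by noting that A is similar to its Jordan form J, which has the same characteristic polynomial as A) gives
  χ_A(x) = x^3 + 12*x^2 + 48*x + 64
which factors as (x + 4)^3. The eigenvalues (with algebraic multiplicities) are λ = -4 with multiplicity 3.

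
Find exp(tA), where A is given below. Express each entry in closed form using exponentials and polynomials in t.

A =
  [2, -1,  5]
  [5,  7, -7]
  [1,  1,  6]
e^{tA} =
  [9*t^2*exp(5*t)/2 - 3*t*exp(5*t) + exp(5*t), 3*t^2*exp(5*t) - t*exp(5*t), -3*t^2*exp(5*t)/2 + 5*t*exp(5*t)]
  [-6*t^2*exp(5*t) + 5*t*exp(5*t), -4*t^2*exp(5*t) + 2*t*exp(5*t) + exp(5*t), 2*t^2*exp(5*t) - 7*t*exp(5*t)]
  [3*t^2*exp(5*t)/2 + t*exp(5*t), t^2*exp(5*t) + t*exp(5*t), -t^2*exp(5*t)/2 + t*exp(5*t) + exp(5*t)]

Strategy: write A = P · J · P⁻¹ where J is a Jordan canonical form, so e^{tA} = P · e^{tJ} · P⁻¹, and e^{tJ} can be computed block-by-block.

A has Jordan form
J =
  [5, 1, 0]
  [0, 5, 1]
  [0, 0, 5]
(up to reordering of blocks).

Per-block formulas:
  For a 3×3 Jordan block J_3(5): exp(t · J_3(5)) = e^(5t)·(I + t·N + (t^2/2)·N^2), where N is the 3×3 nilpotent shift.

After assembling e^{tJ} and conjugating by P, we get:

e^{tA} =
  [9*t^2*exp(5*t)/2 - 3*t*exp(5*t) + exp(5*t), 3*t^2*exp(5*t) - t*exp(5*t), -3*t^2*exp(5*t)/2 + 5*t*exp(5*t)]
  [-6*t^2*exp(5*t) + 5*t*exp(5*t), -4*t^2*exp(5*t) + 2*t*exp(5*t) + exp(5*t), 2*t^2*exp(5*t) - 7*t*exp(5*t)]
  [3*t^2*exp(5*t)/2 + t*exp(5*t), t^2*exp(5*t) + t*exp(5*t), -t^2*exp(5*t)/2 + t*exp(5*t) + exp(5*t)]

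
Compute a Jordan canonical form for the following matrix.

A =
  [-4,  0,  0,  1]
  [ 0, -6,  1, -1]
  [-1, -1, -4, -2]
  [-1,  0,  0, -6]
J_2(-5) ⊕ J_2(-5)

The characteristic polynomial is
  det(x·I − A) = x^4 + 20*x^3 + 150*x^2 + 500*x + 625 = (x + 5)^4

Eigenvalues and multiplicities (the geometric multiplicity of λ is n − rank(A − λI), which equals the number of Jordan blocks for λ):
  λ = -5: algebraic multiplicity = 4, geometric multiplicity = 2

Determining the block sizes for each eigenvalue:
  λ = -5: with am = 4 and gm = 2, the partition is not yet determined (e.g. several partitions of 4 into 2 parts exist). Let N = A − (-5)·I. Computing rank(N^1) = 2, rank(N^2) = 0; the number of blocks of size ≥ j is rank(N^{j−1}) − rank(N^j), giving [2, 2]. So we have 2 block(s) of size 2 → block sizes [2, 2]

Assembling the blocks gives a Jordan form
J =
  [-5,  1,  0,  0]
  [ 0, -5,  0,  0]
  [ 0,  0, -5,  1]
  [ 0,  0,  0, -5]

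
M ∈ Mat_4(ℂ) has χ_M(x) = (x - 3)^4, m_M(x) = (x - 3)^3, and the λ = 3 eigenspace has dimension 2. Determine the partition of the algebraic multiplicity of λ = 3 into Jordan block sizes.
Block sizes for λ = 3: [3, 1]

Step 1 — from the characteristic polynomial, algebraic multiplicity of λ = 3 is 4. From dim ker(M − (3)·I) = 2, there are exactly 2 Jordan blocks for λ = 3.
Step 2 — from the minimal polynomial, the factor (x − 3)^3 tells us the largest block for λ = 3 has size 3.
Step 3 — with total size 4, 2 blocks, and largest block 3, the block sizes (in nonincreasing order) are [3, 1].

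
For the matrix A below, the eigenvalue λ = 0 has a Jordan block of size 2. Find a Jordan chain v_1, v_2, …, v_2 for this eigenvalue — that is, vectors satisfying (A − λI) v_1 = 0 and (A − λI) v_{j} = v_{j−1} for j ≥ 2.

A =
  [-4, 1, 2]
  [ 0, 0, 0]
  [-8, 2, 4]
A Jordan chain for λ = 0 of length 2:
v_1 = (-4, 0, -8)ᵀ
v_2 = (1, 0, 0)ᵀ

Let N = A − (0)·I. We want v_2 with N^2 v_2 = 0 but N^1 v_2 ≠ 0; then v_{j-1} := N · v_j for j = 2, …, 2.

Pick v_2 = (1, 0, 0)ᵀ.
Then v_1 = N · v_2 = (-4, 0, -8)ᵀ.

Sanity check: (A − (0)·I) v_1 = (0, 0, 0)ᵀ = 0. ✓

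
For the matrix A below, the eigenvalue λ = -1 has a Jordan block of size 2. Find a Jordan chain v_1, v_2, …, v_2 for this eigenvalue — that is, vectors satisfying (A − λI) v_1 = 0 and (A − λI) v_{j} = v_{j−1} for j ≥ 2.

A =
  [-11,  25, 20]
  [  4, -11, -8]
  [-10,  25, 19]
A Jordan chain for λ = -1 of length 2:
v_1 = (-10, 4, -10)ᵀ
v_2 = (1, 0, 0)ᵀ

Let N = A − (-1)·I. We want v_2 with N^2 v_2 = 0 but N^1 v_2 ≠ 0; then v_{j-1} := N · v_j for j = 2, …, 2.

Pick v_2 = (1, 0, 0)ᵀ.
Then v_1 = N · v_2 = (-10, 4, -10)ᵀ.

Sanity check: (A − (-1)·I) v_1 = (0, 0, 0)ᵀ = 0. ✓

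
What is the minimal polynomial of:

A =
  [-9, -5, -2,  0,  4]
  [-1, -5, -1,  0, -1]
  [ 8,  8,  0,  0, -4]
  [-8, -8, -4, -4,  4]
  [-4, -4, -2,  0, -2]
x^3 + 12*x^2 + 48*x + 64

The characteristic polynomial is χ_A(x) = (x + 4)^5, so the eigenvalues are known. The minimal polynomial is
  m_A(x) = Π_λ (x − λ)^{k_λ}
where k_λ is the size of the *largest* Jordan block for λ (equivalently, the smallest k with (A − λI)^k v = 0 for every generalised eigenvector v of λ).

  λ = -4: largest Jordan block has size 3, contributing (x + 4)^3

So m_A(x) = (x + 4)^3 = x^3 + 12*x^2 + 48*x + 64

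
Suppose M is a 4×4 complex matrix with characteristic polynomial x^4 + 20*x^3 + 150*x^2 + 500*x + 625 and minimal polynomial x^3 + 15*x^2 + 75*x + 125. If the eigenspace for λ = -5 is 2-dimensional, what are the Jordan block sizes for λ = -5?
Block sizes for λ = -5: [3, 1]

Step 1 — from the characteristic polynomial, algebraic multiplicity of λ = -5 is 4. From dim ker(M − (-5)·I) = 2, there are exactly 2 Jordan blocks for λ = -5.
Step 2 — from the minimal polynomial, the factor (x + 5)^3 tells us the largest block for λ = -5 has size 3.
Step 3 — with total size 4, 2 blocks, and largest block 3, the block sizes (in nonincreasing order) are [3, 1].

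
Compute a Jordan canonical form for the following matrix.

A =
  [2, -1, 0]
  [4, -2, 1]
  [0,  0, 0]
J_3(0)

The characteristic polynomial is
  det(x·I − A) = x^3

Eigenvalues and multiplicities (the geometric multiplicity of λ is n − rank(A − λI), which equals the number of Jordan blocks for λ):
  λ = 0: algebraic multiplicity = 3, geometric multiplicity = 1

Determining the block sizes for each eigenvalue:
  λ = 0: one block (gm = 1), so the single block has size am = 3 → block sizes [3]

Assembling the blocks gives a Jordan form
J =
  [0, 1, 0]
  [0, 0, 1]
  [0, 0, 0]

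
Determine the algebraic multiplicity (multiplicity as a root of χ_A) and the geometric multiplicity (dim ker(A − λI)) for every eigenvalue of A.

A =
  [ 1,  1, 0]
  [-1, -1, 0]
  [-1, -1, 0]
λ = 0: alg = 3, geom = 2

Step 1 — factor the characteristic polynomial to read off the algebraic multiplicities:
  χ_A(x) = x^3

Step 2 — compute geometric multiplicities via the rank-nullity identity g(λ) = n − rank(A − λI):
  rank(A − (0)·I) = 1, so dim ker(A − (0)·I) = n − 1 = 2

Summary:
  λ = 0: algebraic multiplicity = 3, geometric multiplicity = 2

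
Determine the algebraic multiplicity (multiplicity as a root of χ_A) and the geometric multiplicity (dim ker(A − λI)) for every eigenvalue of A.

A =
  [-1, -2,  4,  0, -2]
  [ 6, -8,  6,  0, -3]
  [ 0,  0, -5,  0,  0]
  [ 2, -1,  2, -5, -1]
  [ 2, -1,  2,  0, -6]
λ = -5: alg = 5, geom = 4

Step 1 — factor the characteristic polynomial to read off the algebraic multiplicities:
  χ_A(x) = (x + 5)^5

Step 2 — compute geometric multiplicities via the rank-nullity identity g(λ) = n − rank(A − λI):
  rank(A − (-5)·I) = 1, so dim ker(A − (-5)·I) = n − 1 = 4

Summary:
  λ = -5: algebraic multiplicity = 5, geometric multiplicity = 4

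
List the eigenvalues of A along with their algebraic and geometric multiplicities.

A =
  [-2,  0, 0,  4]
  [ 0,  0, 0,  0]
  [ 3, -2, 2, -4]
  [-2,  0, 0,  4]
λ = 0: alg = 2, geom = 2; λ = 2: alg = 2, geom = 1

Step 1 — factor the characteristic polynomial to read off the algebraic multiplicities:
  χ_A(x) = x^2*(x - 2)^2

Step 2 — compute geometric multiplicities via the rank-nullity identity g(λ) = n − rank(A − λI):
  rank(A − (0)·I) = 2, so dim ker(A − (0)·I) = n − 2 = 2
  rank(A − (2)·I) = 3, so dim ker(A − (2)·I) = n − 3 = 1

Summary:
  λ = 0: algebraic multiplicity = 2, geometric multiplicity = 2
  λ = 2: algebraic multiplicity = 2, geometric multiplicity = 1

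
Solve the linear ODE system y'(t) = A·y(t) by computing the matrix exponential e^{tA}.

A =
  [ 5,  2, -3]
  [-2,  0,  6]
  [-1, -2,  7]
e^{tA} =
  [t*exp(4*t) + exp(4*t), 2*t*exp(4*t), -3*t*exp(4*t)]
  [-2*t*exp(4*t), -4*t*exp(4*t) + exp(4*t), 6*t*exp(4*t)]
  [-t*exp(4*t), -2*t*exp(4*t), 3*t*exp(4*t) + exp(4*t)]

Strategy: write A = P · J · P⁻¹ where J is a Jordan canonical form, so e^{tA} = P · e^{tJ} · P⁻¹, and e^{tJ} can be computed block-by-block.

A has Jordan form
J =
  [4, 1, 0]
  [0, 4, 0]
  [0, 0, 4]
(up to reordering of blocks).

Per-block formulas:
  For a 2×2 Jordan block J_2(4): exp(t · J_2(4)) = e^(4t)·(I + t·N), where N is the 2×2 nilpotent shift.
  For a 1×1 block at λ = 4: exp(t · [4]) = [e^(4t)].

After assembling e^{tJ} and conjugating by P, we get:

e^{tA} =
  [t*exp(4*t) + exp(4*t), 2*t*exp(4*t), -3*t*exp(4*t)]
  [-2*t*exp(4*t), -4*t*exp(4*t) + exp(4*t), 6*t*exp(4*t)]
  [-t*exp(4*t), -2*t*exp(4*t), 3*t*exp(4*t) + exp(4*t)]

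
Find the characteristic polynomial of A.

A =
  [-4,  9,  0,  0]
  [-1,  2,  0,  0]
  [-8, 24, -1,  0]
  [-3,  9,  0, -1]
x^4 + 4*x^3 + 6*x^2 + 4*x + 1

Expanding det(x·I − A) (e.g. by cofactor expansion or by noting that A is similar to its Jordan form J, which has the same characteristic polynomial as A) gives
  χ_A(x) = x^4 + 4*x^3 + 6*x^2 + 4*x + 1
which factors as (x + 1)^4. The eigenvalues (with algebraic multiplicities) are λ = -1 with multiplicity 4.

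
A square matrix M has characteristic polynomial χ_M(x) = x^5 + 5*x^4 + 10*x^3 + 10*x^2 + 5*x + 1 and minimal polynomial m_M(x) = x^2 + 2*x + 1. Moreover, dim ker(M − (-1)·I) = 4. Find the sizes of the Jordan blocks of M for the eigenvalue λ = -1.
Block sizes for λ = -1: [2, 1, 1, 1]

Step 1 — from the characteristic polynomial, algebraic multiplicity of λ = -1 is 5. From dim ker(M − (-1)·I) = 4, there are exactly 4 Jordan blocks for λ = -1.
Step 2 — from the minimal polynomial, the factor (x + 1)^2 tells us the largest block for λ = -1 has size 2.
Step 3 — with total size 5, 4 blocks, and largest block 2, the block sizes (in nonincreasing order) are [2, 1, 1, 1].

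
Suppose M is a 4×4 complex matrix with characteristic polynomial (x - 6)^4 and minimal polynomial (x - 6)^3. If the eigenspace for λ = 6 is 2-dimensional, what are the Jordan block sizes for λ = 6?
Block sizes for λ = 6: [3, 1]

Step 1 — from the characteristic polynomial, algebraic multiplicity of λ = 6 is 4. From dim ker(M − (6)·I) = 2, there are exactly 2 Jordan blocks for λ = 6.
Step 2 — from the minimal polynomial, the factor (x − 6)^3 tells us the largest block for λ = 6 has size 3.
Step 3 — with total size 4, 2 blocks, and largest block 3, the block sizes (in nonincreasing order) are [3, 1].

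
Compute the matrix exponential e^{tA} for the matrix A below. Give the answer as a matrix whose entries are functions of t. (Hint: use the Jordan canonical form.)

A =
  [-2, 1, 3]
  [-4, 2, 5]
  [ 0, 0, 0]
e^{tA} =
  [1 - 2*t, t, -t^2/2 + 3*t]
  [-4*t, 2*t + 1, -t^2 + 5*t]
  [0, 0, 1]

Strategy: write A = P · J · P⁻¹ where J is a Jordan canonical form, so e^{tA} = P · e^{tJ} · P⁻¹, and e^{tJ} can be computed block-by-block.

A has Jordan form
J =
  [0, 1, 0]
  [0, 0, 1]
  [0, 0, 0]
(up to reordering of blocks).

Per-block formulas:
  For a 3×3 Jordan block J_3(0): exp(t · J_3(0)) = e^(0t)·(I + t·N + (t^2/2)·N^2), where N is the 3×3 nilpotent shift.

After assembling e^{tJ} and conjugating by P, we get:

e^{tA} =
  [1 - 2*t, t, -t^2/2 + 3*t]
  [-4*t, 2*t + 1, -t^2 + 5*t]
  [0, 0, 1]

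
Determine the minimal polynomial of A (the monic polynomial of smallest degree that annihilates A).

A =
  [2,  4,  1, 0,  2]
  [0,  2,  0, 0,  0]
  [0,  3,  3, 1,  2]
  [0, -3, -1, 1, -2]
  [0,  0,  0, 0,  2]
x^3 - 6*x^2 + 12*x - 8

The characteristic polynomial is χ_A(x) = (x - 2)^5, so the eigenvalues are known. The minimal polynomial is
  m_A(x) = Π_λ (x − λ)^{k_λ}
where k_λ is the size of the *largest* Jordan block for λ (equivalently, the smallest k with (A − λI)^k v = 0 for every generalised eigenvector v of λ).

  λ = 2: largest Jordan block has size 3, contributing (x − 2)^3

So m_A(x) = (x - 2)^3 = x^3 - 6*x^2 + 12*x - 8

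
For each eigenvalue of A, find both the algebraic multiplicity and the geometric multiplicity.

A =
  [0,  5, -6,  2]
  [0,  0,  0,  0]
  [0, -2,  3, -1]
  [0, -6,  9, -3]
λ = 0: alg = 4, geom = 2

Step 1 — factor the characteristic polynomial to read off the algebraic multiplicities:
  χ_A(x) = x^4

Step 2 — compute geometric multiplicities via the rank-nullity identity g(λ) = n − rank(A − λI):
  rank(A − (0)·I) = 2, so dim ker(A − (0)·I) = n − 2 = 2

Summary:
  λ = 0: algebraic multiplicity = 4, geometric multiplicity = 2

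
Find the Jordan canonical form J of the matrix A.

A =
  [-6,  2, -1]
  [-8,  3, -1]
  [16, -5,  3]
J_3(0)

The characteristic polynomial is
  det(x·I − A) = x^3

Eigenvalues and multiplicities (the geometric multiplicity of λ is n − rank(A − λI), which equals the number of Jordan blocks for λ):
  λ = 0: algebraic multiplicity = 3, geometric multiplicity = 1

Determining the block sizes for each eigenvalue:
  λ = 0: one block (gm = 1), so the single block has size am = 3 → block sizes [3]

Assembling the blocks gives a Jordan form
J =
  [0, 1, 0]
  [0, 0, 1]
  [0, 0, 0]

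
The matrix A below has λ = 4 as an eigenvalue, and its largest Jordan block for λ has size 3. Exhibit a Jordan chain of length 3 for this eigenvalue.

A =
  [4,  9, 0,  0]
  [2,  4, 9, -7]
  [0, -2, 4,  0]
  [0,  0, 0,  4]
A Jordan chain for λ = 4 of length 3:
v_1 = (18, 0, -4, 0)ᵀ
v_2 = (0, 2, 0, 0)ᵀ
v_3 = (1, 0, 0, 0)ᵀ

Let N = A − (4)·I. We want v_3 with N^3 v_3 = 0 but N^2 v_3 ≠ 0; then v_{j-1} := N · v_j for j = 3, …, 2.

Pick v_3 = (1, 0, 0, 0)ᵀ.
Then v_2 = N · v_3 = (0, 2, 0, 0)ᵀ.
Then v_1 = N · v_2 = (18, 0, -4, 0)ᵀ.

Sanity check: (A − (4)·I) v_1 = (0, 0, 0, 0)ᵀ = 0. ✓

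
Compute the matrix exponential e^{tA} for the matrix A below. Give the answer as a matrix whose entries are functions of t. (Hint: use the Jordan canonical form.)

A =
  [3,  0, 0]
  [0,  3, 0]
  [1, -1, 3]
e^{tA} =
  [exp(3*t), 0, 0]
  [0, exp(3*t), 0]
  [t*exp(3*t), -t*exp(3*t), exp(3*t)]

Strategy: write A = P · J · P⁻¹ where J is a Jordan canonical form, so e^{tA} = P · e^{tJ} · P⁻¹, and e^{tJ} can be computed block-by-block.

A has Jordan form
J =
  [3, 1, 0]
  [0, 3, 0]
  [0, 0, 3]
(up to reordering of blocks).

Per-block formulas:
  For a 2×2 Jordan block J_2(3): exp(t · J_2(3)) = e^(3t)·(I + t·N), where N is the 2×2 nilpotent shift.
  For a 1×1 block at λ = 3: exp(t · [3]) = [e^(3t)].

After assembling e^{tJ} and conjugating by P, we get:

e^{tA} =
  [exp(3*t), 0, 0]
  [0, exp(3*t), 0]
  [t*exp(3*t), -t*exp(3*t), exp(3*t)]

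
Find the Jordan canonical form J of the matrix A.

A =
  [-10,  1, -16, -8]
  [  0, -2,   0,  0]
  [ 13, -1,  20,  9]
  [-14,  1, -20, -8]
J_2(-2) ⊕ J_2(2)

The characteristic polynomial is
  det(x·I − A) = x^4 - 8*x^2 + 16 = (x - 2)^2*(x + 2)^2

Eigenvalues and multiplicities (the geometric multiplicity of λ is n − rank(A − λI), which equals the number of Jordan blocks for λ):
  λ = -2: algebraic multiplicity = 2, geometric multiplicity = 1
  λ = 2: algebraic multiplicity = 2, geometric multiplicity = 1

Determining the block sizes for each eigenvalue:
  λ = -2: one block (gm = 1), so the single block has size am = 2 → block sizes [2]
  λ = 2: one block (gm = 1), so the single block has size am = 2 → block sizes [2]

Assembling the blocks gives a Jordan form
J =
  [-2,  1, 0, 0]
  [ 0, -2, 0, 0]
  [ 0,  0, 2, 1]
  [ 0,  0, 0, 2]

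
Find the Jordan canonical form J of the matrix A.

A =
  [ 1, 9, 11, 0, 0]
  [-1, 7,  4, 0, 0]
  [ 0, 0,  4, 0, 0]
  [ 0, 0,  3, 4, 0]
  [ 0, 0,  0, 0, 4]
J_3(4) ⊕ J_1(4) ⊕ J_1(4)

The characteristic polynomial is
  det(x·I − A) = x^5 - 20*x^4 + 160*x^3 - 640*x^2 + 1280*x - 1024 = (x - 4)^5

Eigenvalues and multiplicities (the geometric multiplicity of λ is n − rank(A − λI), which equals the number of Jordan blocks for λ):
  λ = 4: algebraic multiplicity = 5, geometric multiplicity = 3

Determining the block sizes for each eigenvalue:
  λ = 4: with am = 5 and gm = 3, the partition is not yet determined (e.g. several partitions of 5 into 3 parts exist). Let N = A − (4)·I. Computing rank(N^1) = 2, rank(N^2) = 1, rank(N^3) = 0; the number of blocks of size ≥ j is rank(N^{j−1}) − rank(N^j), giving [3, 1, 1]. So we have 1 block(s) of size 3, 2 block(s) of size 1 → block sizes [3, 1, 1]

Assembling the blocks gives a Jordan form
J =
  [4, 1, 0, 0, 0]
  [0, 4, 1, 0, 0]
  [0, 0, 4, 0, 0]
  [0, 0, 0, 4, 0]
  [0, 0, 0, 0, 4]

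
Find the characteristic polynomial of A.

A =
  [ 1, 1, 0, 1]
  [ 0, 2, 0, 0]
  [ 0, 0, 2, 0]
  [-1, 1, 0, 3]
x^4 - 8*x^3 + 24*x^2 - 32*x + 16

Expanding det(x·I − A) (e.g. by cofactor expansion or by noting that A is similar to its Jordan form J, which has the same characteristic polynomial as A) gives
  χ_A(x) = x^4 - 8*x^3 + 24*x^2 - 32*x + 16
which factors as (x - 2)^4. The eigenvalues (with algebraic multiplicities) are λ = 2 with multiplicity 4.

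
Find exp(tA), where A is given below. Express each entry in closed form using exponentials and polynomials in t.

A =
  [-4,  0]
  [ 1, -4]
e^{tA} =
  [exp(-4*t), 0]
  [t*exp(-4*t), exp(-4*t)]

Strategy: write A = P · J · P⁻¹ where J is a Jordan canonical form, so e^{tA} = P · e^{tJ} · P⁻¹, and e^{tJ} can be computed block-by-block.

A has Jordan form
J =
  [-4,  1]
  [ 0, -4]
(up to reordering of blocks).

Per-block formulas:
  For a 2×2 Jordan block J_2(-4): exp(t · J_2(-4)) = e^(-4t)·(I + t·N), where N is the 2×2 nilpotent shift.

After assembling e^{tJ} and conjugating by P, we get:

e^{tA} =
  [exp(-4*t), 0]
  [t*exp(-4*t), exp(-4*t)]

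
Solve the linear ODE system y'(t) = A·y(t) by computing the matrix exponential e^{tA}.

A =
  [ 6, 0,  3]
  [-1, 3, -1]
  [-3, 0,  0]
e^{tA} =
  [3*t*exp(3*t) + exp(3*t), 0, 3*t*exp(3*t)]
  [-t*exp(3*t), exp(3*t), -t*exp(3*t)]
  [-3*t*exp(3*t), 0, -3*t*exp(3*t) + exp(3*t)]

Strategy: write A = P · J · P⁻¹ where J is a Jordan canonical form, so e^{tA} = P · e^{tJ} · P⁻¹, and e^{tJ} can be computed block-by-block.

A has Jordan form
J =
  [3, 1, 0]
  [0, 3, 0]
  [0, 0, 3]
(up to reordering of blocks).

Per-block formulas:
  For a 1×1 block at λ = 3: exp(t · [3]) = [e^(3t)].
  For a 2×2 Jordan block J_2(3): exp(t · J_2(3)) = e^(3t)·(I + t·N), where N is the 2×2 nilpotent shift.

After assembling e^{tJ} and conjugating by P, we get:

e^{tA} =
  [3*t*exp(3*t) + exp(3*t), 0, 3*t*exp(3*t)]
  [-t*exp(3*t), exp(3*t), -t*exp(3*t)]
  [-3*t*exp(3*t), 0, -3*t*exp(3*t) + exp(3*t)]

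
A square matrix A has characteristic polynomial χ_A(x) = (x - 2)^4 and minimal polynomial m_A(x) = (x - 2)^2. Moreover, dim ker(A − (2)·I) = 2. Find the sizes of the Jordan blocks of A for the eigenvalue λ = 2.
Block sizes for λ = 2: [2, 2]

Step 1 — from the characteristic polynomial, algebraic multiplicity of λ = 2 is 4. From dim ker(A − (2)·I) = 2, there are exactly 2 Jordan blocks for λ = 2.
Step 2 — from the minimal polynomial, the factor (x − 2)^2 tells us the largest block for λ = 2 has size 2.
Step 3 — with total size 4, 2 blocks, and largest block 2, the block sizes (in nonincreasing order) are [2, 2].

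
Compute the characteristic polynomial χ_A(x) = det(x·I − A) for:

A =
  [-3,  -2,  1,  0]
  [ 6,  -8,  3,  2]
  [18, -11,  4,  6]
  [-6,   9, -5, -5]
x^4 + 12*x^3 + 54*x^2 + 108*x + 81

Expanding det(x·I − A) (e.g. by cofactor expansion or by noting that A is similar to its Jordan form J, which has the same characteristic polynomial as A) gives
  χ_A(x) = x^4 + 12*x^3 + 54*x^2 + 108*x + 81
which factors as (x + 3)^4. The eigenvalues (with algebraic multiplicities) are λ = -3 with multiplicity 4.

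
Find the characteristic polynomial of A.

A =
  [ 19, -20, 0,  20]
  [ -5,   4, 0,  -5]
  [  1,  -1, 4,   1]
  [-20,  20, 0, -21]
x^4 - 6*x^3 + x^2 + 24*x + 16

Expanding det(x·I − A) (e.g. by cofactor expansion or by noting that A is similar to its Jordan form J, which has the same characteristic polynomial as A) gives
  χ_A(x) = x^4 - 6*x^3 + x^2 + 24*x + 16
which factors as (x - 4)^2*(x + 1)^2. The eigenvalues (with algebraic multiplicities) are λ = -1 with multiplicity 2, λ = 4 with multiplicity 2.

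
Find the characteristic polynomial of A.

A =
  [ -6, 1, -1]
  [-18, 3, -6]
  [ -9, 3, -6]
x^3 + 9*x^2 + 27*x + 27

Expanding det(x·I − A) (e.g. by cofactor expansion or by noting that A is similar to its Jordan form J, which has the same characteristic polynomial as A) gives
  χ_A(x) = x^3 + 9*x^2 + 27*x + 27
which factors as (x + 3)^3. The eigenvalues (with algebraic multiplicities) are λ = -3 with multiplicity 3.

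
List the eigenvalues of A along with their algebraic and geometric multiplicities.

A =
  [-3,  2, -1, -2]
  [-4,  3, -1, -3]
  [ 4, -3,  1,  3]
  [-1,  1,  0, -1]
λ = 0: alg = 4, geom = 2

Step 1 — factor the characteristic polynomial to read off the algebraic multiplicities:
  χ_A(x) = x^4

Step 2 — compute geometric multiplicities via the rank-nullity identity g(λ) = n − rank(A − λI):
  rank(A − (0)·I) = 2, so dim ker(A − (0)·I) = n − 2 = 2

Summary:
  λ = 0: algebraic multiplicity = 4, geometric multiplicity = 2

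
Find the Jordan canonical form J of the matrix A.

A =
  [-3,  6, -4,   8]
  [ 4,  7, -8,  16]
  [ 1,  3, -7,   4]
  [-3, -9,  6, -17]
J_2(-5) ⊕ J_1(-5) ⊕ J_1(-5)

The characteristic polynomial is
  det(x·I − A) = x^4 + 20*x^3 + 150*x^2 + 500*x + 625 = (x + 5)^4

Eigenvalues and multiplicities (the geometric multiplicity of λ is n − rank(A − λI), which equals the number of Jordan blocks for λ):
  λ = -5: algebraic multiplicity = 4, geometric multiplicity = 3

Determining the block sizes for each eigenvalue:
  λ = -5: 3 blocks summing to 4 forces exactly one block of size 2 and the rest size 1 → block sizes [2, 1, 1]

Assembling the blocks gives a Jordan form
J =
  [-5,  1,  0,  0]
  [ 0, -5,  0,  0]
  [ 0,  0, -5,  0]
  [ 0,  0,  0, -5]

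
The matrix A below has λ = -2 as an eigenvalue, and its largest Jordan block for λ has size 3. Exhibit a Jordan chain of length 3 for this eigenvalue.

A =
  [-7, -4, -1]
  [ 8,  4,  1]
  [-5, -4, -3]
A Jordan chain for λ = -2 of length 3:
v_1 = (-2, 3, -2)ᵀ
v_2 = (-5, 8, -5)ᵀ
v_3 = (1, 0, 0)ᵀ

Let N = A − (-2)·I. We want v_3 with N^3 v_3 = 0 but N^2 v_3 ≠ 0; then v_{j-1} := N · v_j for j = 3, …, 2.

Pick v_3 = (1, 0, 0)ᵀ.
Then v_2 = N · v_3 = (-5, 8, -5)ᵀ.
Then v_1 = N · v_2 = (-2, 3, -2)ᵀ.

Sanity check: (A − (-2)·I) v_1 = (0, 0, 0)ᵀ = 0. ✓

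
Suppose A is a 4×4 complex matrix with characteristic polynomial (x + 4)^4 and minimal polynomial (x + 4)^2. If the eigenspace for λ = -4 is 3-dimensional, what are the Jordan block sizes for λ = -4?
Block sizes for λ = -4: [2, 1, 1]

Step 1 — from the characteristic polynomial, algebraic multiplicity of λ = -4 is 4. From dim ker(A − (-4)·I) = 3, there are exactly 3 Jordan blocks for λ = -4.
Step 2 — from the minimal polynomial, the factor (x + 4)^2 tells us the largest block for λ = -4 has size 2.
Step 3 — with total size 4, 3 blocks, and largest block 2, the block sizes (in nonincreasing order) are [2, 1, 1].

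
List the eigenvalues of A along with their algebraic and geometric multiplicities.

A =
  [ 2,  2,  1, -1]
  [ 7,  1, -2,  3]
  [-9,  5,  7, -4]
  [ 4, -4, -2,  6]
λ = 4: alg = 4, geom = 2

Step 1 — factor the characteristic polynomial to read off the algebraic multiplicities:
  χ_A(x) = (x - 4)^4

Step 2 — compute geometric multiplicities via the rank-nullity identity g(λ) = n − rank(A − λI):
  rank(A − (4)·I) = 2, so dim ker(A − (4)·I) = n − 2 = 2

Summary:
  λ = 4: algebraic multiplicity = 4, geometric multiplicity = 2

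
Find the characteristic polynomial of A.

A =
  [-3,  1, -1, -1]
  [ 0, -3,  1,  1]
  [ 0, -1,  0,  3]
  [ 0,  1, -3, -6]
x^4 + 12*x^3 + 54*x^2 + 108*x + 81

Expanding det(x·I − A) (e.g. by cofactor expansion or by noting that A is similar to its Jordan form J, which has the same characteristic polynomial as A) gives
  χ_A(x) = x^4 + 12*x^3 + 54*x^2 + 108*x + 81
which factors as (x + 3)^4. The eigenvalues (with algebraic multiplicities) are λ = -3 with multiplicity 4.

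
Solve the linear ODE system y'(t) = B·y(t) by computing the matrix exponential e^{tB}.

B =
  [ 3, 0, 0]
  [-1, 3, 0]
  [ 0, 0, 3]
e^{tB} =
  [exp(3*t), 0, 0]
  [-t*exp(3*t), exp(3*t), 0]
  [0, 0, exp(3*t)]

Strategy: write B = P · J · P⁻¹ where J is a Jordan canonical form, so e^{tB} = P · e^{tJ} · P⁻¹, and e^{tJ} can be computed block-by-block.

B has Jordan form
J =
  [3, 1, 0]
  [0, 3, 0]
  [0, 0, 3]
(up to reordering of blocks).

Per-block formulas:
  For a 1×1 block at λ = 3: exp(t · [3]) = [e^(3t)].
  For a 2×2 Jordan block J_2(3): exp(t · J_2(3)) = e^(3t)·(I + t·N), where N is the 2×2 nilpotent shift.

After assembling e^{tJ} and conjugating by P, we get:

e^{tB} =
  [exp(3*t), 0, 0]
  [-t*exp(3*t), exp(3*t), 0]
  [0, 0, exp(3*t)]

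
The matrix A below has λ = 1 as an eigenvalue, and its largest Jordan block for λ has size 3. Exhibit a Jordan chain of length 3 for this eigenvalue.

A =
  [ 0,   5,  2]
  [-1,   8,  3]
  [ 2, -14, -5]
A Jordan chain for λ = 1 of length 3:
v_1 = (2, 2, -4)ᵀ
v_2 = (5, 7, -14)ᵀ
v_3 = (0, 1, 0)ᵀ

Let N = A − (1)·I. We want v_3 with N^3 v_3 = 0 but N^2 v_3 ≠ 0; then v_{j-1} := N · v_j for j = 3, …, 2.

Pick v_3 = (0, 1, 0)ᵀ.
Then v_2 = N · v_3 = (5, 7, -14)ᵀ.
Then v_1 = N · v_2 = (2, 2, -4)ᵀ.

Sanity check: (A − (1)·I) v_1 = (0, 0, 0)ᵀ = 0. ✓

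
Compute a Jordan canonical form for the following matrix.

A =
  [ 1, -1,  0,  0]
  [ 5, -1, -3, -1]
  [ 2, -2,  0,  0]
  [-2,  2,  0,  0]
J_3(0) ⊕ J_1(0)

The characteristic polynomial is
  det(x·I − A) = x^4

Eigenvalues and multiplicities (the geometric multiplicity of λ is n − rank(A − λI), which equals the number of Jordan blocks for λ):
  λ = 0: algebraic multiplicity = 4, geometric multiplicity = 2

Determining the block sizes for each eigenvalue:
  λ = 0: with am = 4 and gm = 2, the partition is not yet determined (e.g. several partitions of 4 into 2 parts exist). Let N = A − (0)·I. Computing rank(N^1) = 2, rank(N^2) = 1, rank(N^3) = 0; the number of blocks of size ≥ j is rank(N^{j−1}) − rank(N^j), giving [2, 1, 1]. So we have 1 block(s) of size 3, 1 block(s) of size 1 → block sizes [3, 1]

Assembling the blocks gives a Jordan form
J =
  [0, 1, 0, 0]
  [0, 0, 1, 0]
  [0, 0, 0, 0]
  [0, 0, 0, 0]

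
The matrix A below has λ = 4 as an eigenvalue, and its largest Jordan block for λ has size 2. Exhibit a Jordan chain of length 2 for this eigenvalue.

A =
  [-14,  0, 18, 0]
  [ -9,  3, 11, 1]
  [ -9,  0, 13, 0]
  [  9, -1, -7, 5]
A Jordan chain for λ = 4 of length 2:
v_1 = (0, -1, 0, -1)ᵀ
v_2 = (0, 1, 0, 0)ᵀ

Let N = A − (4)·I. We want v_2 with N^2 v_2 = 0 but N^1 v_2 ≠ 0; then v_{j-1} := N · v_j for j = 2, …, 2.

Pick v_2 = (0, 1, 0, 0)ᵀ.
Then v_1 = N · v_2 = (0, -1, 0, -1)ᵀ.

Sanity check: (A − (4)·I) v_1 = (0, 0, 0, 0)ᵀ = 0. ✓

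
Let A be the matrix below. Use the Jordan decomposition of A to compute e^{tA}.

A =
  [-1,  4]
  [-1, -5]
e^{tA} =
  [2*t*exp(-3*t) + exp(-3*t), 4*t*exp(-3*t)]
  [-t*exp(-3*t), -2*t*exp(-3*t) + exp(-3*t)]

Strategy: write A = P · J · P⁻¹ where J is a Jordan canonical form, so e^{tA} = P · e^{tJ} · P⁻¹, and e^{tJ} can be computed block-by-block.

A has Jordan form
J =
  [-3,  1]
  [ 0, -3]
(up to reordering of blocks).

Per-block formulas:
  For a 2×2 Jordan block J_2(-3): exp(t · J_2(-3)) = e^(-3t)·(I + t·N), where N is the 2×2 nilpotent shift.

After assembling e^{tJ} and conjugating by P, we get:

e^{tA} =
  [2*t*exp(-3*t) + exp(-3*t), 4*t*exp(-3*t)]
  [-t*exp(-3*t), -2*t*exp(-3*t) + exp(-3*t)]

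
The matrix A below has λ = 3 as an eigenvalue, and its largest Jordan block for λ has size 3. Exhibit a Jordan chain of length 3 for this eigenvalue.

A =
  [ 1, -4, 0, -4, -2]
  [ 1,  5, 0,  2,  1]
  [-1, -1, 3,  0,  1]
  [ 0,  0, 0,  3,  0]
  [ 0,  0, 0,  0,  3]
A Jordan chain for λ = 3 of length 3:
v_1 = (0, 0, 1, 0, 0)ᵀ
v_2 = (-2, 1, -1, 0, 0)ᵀ
v_3 = (1, 0, 0, 0, 0)ᵀ

Let N = A − (3)·I. We want v_3 with N^3 v_3 = 0 but N^2 v_3 ≠ 0; then v_{j-1} := N · v_j for j = 3, …, 2.

Pick v_3 = (1, 0, 0, 0, 0)ᵀ.
Then v_2 = N · v_3 = (-2, 1, -1, 0, 0)ᵀ.
Then v_1 = N · v_2 = (0, 0, 1, 0, 0)ᵀ.

Sanity check: (A − (3)·I) v_1 = (0, 0, 0, 0, 0)ᵀ = 0. ✓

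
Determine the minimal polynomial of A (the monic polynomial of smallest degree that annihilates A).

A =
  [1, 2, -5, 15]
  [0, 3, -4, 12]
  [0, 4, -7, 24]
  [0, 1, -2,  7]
x^3 - 3*x^2 + 3*x - 1

The characteristic polynomial is χ_A(x) = (x - 1)^4, so the eigenvalues are known. The minimal polynomial is
  m_A(x) = Π_λ (x − λ)^{k_λ}
where k_λ is the size of the *largest* Jordan block for λ (equivalently, the smallest k with (A − λI)^k v = 0 for every generalised eigenvector v of λ).

  λ = 1: largest Jordan block has size 3, contributing (x − 1)^3

So m_A(x) = (x - 1)^3 = x^3 - 3*x^2 + 3*x - 1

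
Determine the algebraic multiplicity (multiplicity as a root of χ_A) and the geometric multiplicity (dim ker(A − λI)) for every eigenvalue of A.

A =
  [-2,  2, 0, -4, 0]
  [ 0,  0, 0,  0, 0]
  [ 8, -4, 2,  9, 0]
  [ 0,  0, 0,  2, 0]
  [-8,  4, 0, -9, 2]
λ = -2: alg = 1, geom = 1; λ = 0: alg = 1, geom = 1; λ = 2: alg = 3, geom = 2

Step 1 — factor the characteristic polynomial to read off the algebraic multiplicities:
  χ_A(x) = x*(x - 2)^3*(x + 2)

Step 2 — compute geometric multiplicities via the rank-nullity identity g(λ) = n − rank(A − λI):
  rank(A − (-2)·I) = 4, so dim ker(A − (-2)·I) = n − 4 = 1
  rank(A − (0)·I) = 4, so dim ker(A − (0)·I) = n − 4 = 1
  rank(A − (2)·I) = 3, so dim ker(A − (2)·I) = n − 3 = 2

Summary:
  λ = -2: algebraic multiplicity = 1, geometric multiplicity = 1
  λ = 0: algebraic multiplicity = 1, geometric multiplicity = 1
  λ = 2: algebraic multiplicity = 3, geometric multiplicity = 2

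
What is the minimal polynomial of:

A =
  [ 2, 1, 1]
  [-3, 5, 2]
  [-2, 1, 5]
x^3 - 12*x^2 + 48*x - 64

The characteristic polynomial is χ_A(x) = (x - 4)^3, so the eigenvalues are known. The minimal polynomial is
  m_A(x) = Π_λ (x − λ)^{k_λ}
where k_λ is the size of the *largest* Jordan block for λ (equivalently, the smallest k with (A − λI)^k v = 0 for every generalised eigenvector v of λ).

  λ = 4: largest Jordan block has size 3, contributing (x − 4)^3

So m_A(x) = (x - 4)^3 = x^3 - 12*x^2 + 48*x - 64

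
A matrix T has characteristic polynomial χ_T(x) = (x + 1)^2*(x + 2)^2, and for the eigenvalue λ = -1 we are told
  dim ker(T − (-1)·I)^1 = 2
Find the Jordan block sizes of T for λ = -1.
Block sizes for λ = -1: [1, 1]

From the dimensions of kernels of powers, the number of Jordan blocks of size at least j is d_j − d_{j−1} where d_j = dim ker(N^j) (with d_0 = 0). Computing the differences gives [2].
The number of blocks of size exactly k is (#blocks of size ≥ k) − (#blocks of size ≥ k + 1), so the partition is: 2 block(s) of size 1.
In nonincreasing order the block sizes are [1, 1].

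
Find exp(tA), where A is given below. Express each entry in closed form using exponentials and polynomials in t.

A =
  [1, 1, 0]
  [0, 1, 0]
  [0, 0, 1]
e^{tA} =
  [exp(t), t*exp(t), 0]
  [0, exp(t), 0]
  [0, 0, exp(t)]

Strategy: write A = P · J · P⁻¹ where J is a Jordan canonical form, so e^{tA} = P · e^{tJ} · P⁻¹, and e^{tJ} can be computed block-by-block.

A has Jordan form
J =
  [1, 1, 0]
  [0, 1, 0]
  [0, 0, 1]
(up to reordering of blocks).

Per-block formulas:
  For a 1×1 block at λ = 1: exp(t · [1]) = [e^(1t)].
  For a 2×2 Jordan block J_2(1): exp(t · J_2(1)) = e^(1t)·(I + t·N), where N is the 2×2 nilpotent shift.

After assembling e^{tJ} and conjugating by P, we get:

e^{tA} =
  [exp(t), t*exp(t), 0]
  [0, exp(t), 0]
  [0, 0, exp(t)]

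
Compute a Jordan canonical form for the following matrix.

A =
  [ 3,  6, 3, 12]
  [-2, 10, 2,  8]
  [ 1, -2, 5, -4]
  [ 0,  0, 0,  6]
J_2(6) ⊕ J_1(6) ⊕ J_1(6)

The characteristic polynomial is
  det(x·I − A) = x^4 - 24*x^3 + 216*x^2 - 864*x + 1296 = (x - 6)^4

Eigenvalues and multiplicities (the geometric multiplicity of λ is n − rank(A − λI), which equals the number of Jordan blocks for λ):
  λ = 6: algebraic multiplicity = 4, geometric multiplicity = 3

Determining the block sizes for each eigenvalue:
  λ = 6: 3 blocks summing to 4 forces exactly one block of size 2 and the rest size 1 → block sizes [2, 1, 1]

Assembling the blocks gives a Jordan form
J =
  [6, 1, 0, 0]
  [0, 6, 0, 0]
  [0, 0, 6, 0]
  [0, 0, 0, 6]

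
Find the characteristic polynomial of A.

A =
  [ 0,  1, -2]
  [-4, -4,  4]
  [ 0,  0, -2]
x^3 + 6*x^2 + 12*x + 8

Expanding det(x·I − A) (e.g. by cofactor expansion or by noting that A is similar to its Jordan form J, which has the same characteristic polynomial as A) gives
  χ_A(x) = x^3 + 6*x^2 + 12*x + 8
which factors as (x + 2)^3. The eigenvalues (with algebraic multiplicities) are λ = -2 with multiplicity 3.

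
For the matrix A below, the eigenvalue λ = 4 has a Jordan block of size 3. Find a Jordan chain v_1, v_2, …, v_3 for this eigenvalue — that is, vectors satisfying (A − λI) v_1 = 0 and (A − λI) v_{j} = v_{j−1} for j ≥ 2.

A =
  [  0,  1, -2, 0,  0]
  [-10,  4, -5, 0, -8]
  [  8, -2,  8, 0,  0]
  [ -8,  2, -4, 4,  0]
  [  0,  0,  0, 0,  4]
A Jordan chain for λ = 4 of length 3:
v_1 = (-10, 0, 20, -20, 0)ᵀ
v_2 = (-4, -10, 8, -8, 0)ᵀ
v_3 = (1, 0, 0, 0, 0)ᵀ

Let N = A − (4)·I. We want v_3 with N^3 v_3 = 0 but N^2 v_3 ≠ 0; then v_{j-1} := N · v_j for j = 3, …, 2.

Pick v_3 = (1, 0, 0, 0, 0)ᵀ.
Then v_2 = N · v_3 = (-4, -10, 8, -8, 0)ᵀ.
Then v_1 = N · v_2 = (-10, 0, 20, -20, 0)ᵀ.

Sanity check: (A − (4)·I) v_1 = (0, 0, 0, 0, 0)ᵀ = 0. ✓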